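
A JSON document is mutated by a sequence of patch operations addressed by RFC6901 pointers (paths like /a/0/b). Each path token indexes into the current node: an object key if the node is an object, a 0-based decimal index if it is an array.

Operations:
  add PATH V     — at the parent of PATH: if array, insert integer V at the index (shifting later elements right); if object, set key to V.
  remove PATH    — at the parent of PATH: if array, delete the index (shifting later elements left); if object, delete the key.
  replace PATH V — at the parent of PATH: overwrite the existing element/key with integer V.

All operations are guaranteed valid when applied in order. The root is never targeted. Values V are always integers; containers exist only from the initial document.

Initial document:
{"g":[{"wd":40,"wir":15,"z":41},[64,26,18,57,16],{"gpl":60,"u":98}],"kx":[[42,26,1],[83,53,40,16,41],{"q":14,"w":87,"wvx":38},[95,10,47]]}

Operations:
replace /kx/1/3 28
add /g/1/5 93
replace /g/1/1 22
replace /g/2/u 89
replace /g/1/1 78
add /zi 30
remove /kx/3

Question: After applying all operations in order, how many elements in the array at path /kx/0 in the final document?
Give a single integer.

After op 1 (replace /kx/1/3 28): {"g":[{"wd":40,"wir":15,"z":41},[64,26,18,57,16],{"gpl":60,"u":98}],"kx":[[42,26,1],[83,53,40,28,41],{"q":14,"w":87,"wvx":38},[95,10,47]]}
After op 2 (add /g/1/5 93): {"g":[{"wd":40,"wir":15,"z":41},[64,26,18,57,16,93],{"gpl":60,"u":98}],"kx":[[42,26,1],[83,53,40,28,41],{"q":14,"w":87,"wvx":38},[95,10,47]]}
After op 3 (replace /g/1/1 22): {"g":[{"wd":40,"wir":15,"z":41},[64,22,18,57,16,93],{"gpl":60,"u":98}],"kx":[[42,26,1],[83,53,40,28,41],{"q":14,"w":87,"wvx":38},[95,10,47]]}
After op 4 (replace /g/2/u 89): {"g":[{"wd":40,"wir":15,"z":41},[64,22,18,57,16,93],{"gpl":60,"u":89}],"kx":[[42,26,1],[83,53,40,28,41],{"q":14,"w":87,"wvx":38},[95,10,47]]}
After op 5 (replace /g/1/1 78): {"g":[{"wd":40,"wir":15,"z":41},[64,78,18,57,16,93],{"gpl":60,"u":89}],"kx":[[42,26,1],[83,53,40,28,41],{"q":14,"w":87,"wvx":38},[95,10,47]]}
After op 6 (add /zi 30): {"g":[{"wd":40,"wir":15,"z":41},[64,78,18,57,16,93],{"gpl":60,"u":89}],"kx":[[42,26,1],[83,53,40,28,41],{"q":14,"w":87,"wvx":38},[95,10,47]],"zi":30}
After op 7 (remove /kx/3): {"g":[{"wd":40,"wir":15,"z":41},[64,78,18,57,16,93],{"gpl":60,"u":89}],"kx":[[42,26,1],[83,53,40,28,41],{"q":14,"w":87,"wvx":38}],"zi":30}
Size at path /kx/0: 3

Answer: 3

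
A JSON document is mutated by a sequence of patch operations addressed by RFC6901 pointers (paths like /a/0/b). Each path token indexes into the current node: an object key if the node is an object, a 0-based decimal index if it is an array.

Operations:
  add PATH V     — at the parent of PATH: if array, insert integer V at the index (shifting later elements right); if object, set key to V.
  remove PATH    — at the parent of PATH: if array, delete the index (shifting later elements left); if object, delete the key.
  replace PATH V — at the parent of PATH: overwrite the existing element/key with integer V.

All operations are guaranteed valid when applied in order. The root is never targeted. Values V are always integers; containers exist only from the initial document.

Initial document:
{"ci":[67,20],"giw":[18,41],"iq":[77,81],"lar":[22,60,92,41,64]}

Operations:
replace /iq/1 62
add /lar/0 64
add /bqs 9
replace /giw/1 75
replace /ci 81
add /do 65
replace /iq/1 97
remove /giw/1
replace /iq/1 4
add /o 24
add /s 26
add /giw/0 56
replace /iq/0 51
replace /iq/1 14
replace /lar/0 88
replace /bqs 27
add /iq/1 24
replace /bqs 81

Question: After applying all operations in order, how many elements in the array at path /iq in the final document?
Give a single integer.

Answer: 3

Derivation:
After op 1 (replace /iq/1 62): {"ci":[67,20],"giw":[18,41],"iq":[77,62],"lar":[22,60,92,41,64]}
After op 2 (add /lar/0 64): {"ci":[67,20],"giw":[18,41],"iq":[77,62],"lar":[64,22,60,92,41,64]}
After op 3 (add /bqs 9): {"bqs":9,"ci":[67,20],"giw":[18,41],"iq":[77,62],"lar":[64,22,60,92,41,64]}
After op 4 (replace /giw/1 75): {"bqs":9,"ci":[67,20],"giw":[18,75],"iq":[77,62],"lar":[64,22,60,92,41,64]}
After op 5 (replace /ci 81): {"bqs":9,"ci":81,"giw":[18,75],"iq":[77,62],"lar":[64,22,60,92,41,64]}
After op 6 (add /do 65): {"bqs":9,"ci":81,"do":65,"giw":[18,75],"iq":[77,62],"lar":[64,22,60,92,41,64]}
After op 7 (replace /iq/1 97): {"bqs":9,"ci":81,"do":65,"giw":[18,75],"iq":[77,97],"lar":[64,22,60,92,41,64]}
After op 8 (remove /giw/1): {"bqs":9,"ci":81,"do":65,"giw":[18],"iq":[77,97],"lar":[64,22,60,92,41,64]}
After op 9 (replace /iq/1 4): {"bqs":9,"ci":81,"do":65,"giw":[18],"iq":[77,4],"lar":[64,22,60,92,41,64]}
After op 10 (add /o 24): {"bqs":9,"ci":81,"do":65,"giw":[18],"iq":[77,4],"lar":[64,22,60,92,41,64],"o":24}
After op 11 (add /s 26): {"bqs":9,"ci":81,"do":65,"giw":[18],"iq":[77,4],"lar":[64,22,60,92,41,64],"o":24,"s":26}
After op 12 (add /giw/0 56): {"bqs":9,"ci":81,"do":65,"giw":[56,18],"iq":[77,4],"lar":[64,22,60,92,41,64],"o":24,"s":26}
After op 13 (replace /iq/0 51): {"bqs":9,"ci":81,"do":65,"giw":[56,18],"iq":[51,4],"lar":[64,22,60,92,41,64],"o":24,"s":26}
After op 14 (replace /iq/1 14): {"bqs":9,"ci":81,"do":65,"giw":[56,18],"iq":[51,14],"lar":[64,22,60,92,41,64],"o":24,"s":26}
After op 15 (replace /lar/0 88): {"bqs":9,"ci":81,"do":65,"giw":[56,18],"iq":[51,14],"lar":[88,22,60,92,41,64],"o":24,"s":26}
After op 16 (replace /bqs 27): {"bqs":27,"ci":81,"do":65,"giw":[56,18],"iq":[51,14],"lar":[88,22,60,92,41,64],"o":24,"s":26}
After op 17 (add /iq/1 24): {"bqs":27,"ci":81,"do":65,"giw":[56,18],"iq":[51,24,14],"lar":[88,22,60,92,41,64],"o":24,"s":26}
After op 18 (replace /bqs 81): {"bqs":81,"ci":81,"do":65,"giw":[56,18],"iq":[51,24,14],"lar":[88,22,60,92,41,64],"o":24,"s":26}
Size at path /iq: 3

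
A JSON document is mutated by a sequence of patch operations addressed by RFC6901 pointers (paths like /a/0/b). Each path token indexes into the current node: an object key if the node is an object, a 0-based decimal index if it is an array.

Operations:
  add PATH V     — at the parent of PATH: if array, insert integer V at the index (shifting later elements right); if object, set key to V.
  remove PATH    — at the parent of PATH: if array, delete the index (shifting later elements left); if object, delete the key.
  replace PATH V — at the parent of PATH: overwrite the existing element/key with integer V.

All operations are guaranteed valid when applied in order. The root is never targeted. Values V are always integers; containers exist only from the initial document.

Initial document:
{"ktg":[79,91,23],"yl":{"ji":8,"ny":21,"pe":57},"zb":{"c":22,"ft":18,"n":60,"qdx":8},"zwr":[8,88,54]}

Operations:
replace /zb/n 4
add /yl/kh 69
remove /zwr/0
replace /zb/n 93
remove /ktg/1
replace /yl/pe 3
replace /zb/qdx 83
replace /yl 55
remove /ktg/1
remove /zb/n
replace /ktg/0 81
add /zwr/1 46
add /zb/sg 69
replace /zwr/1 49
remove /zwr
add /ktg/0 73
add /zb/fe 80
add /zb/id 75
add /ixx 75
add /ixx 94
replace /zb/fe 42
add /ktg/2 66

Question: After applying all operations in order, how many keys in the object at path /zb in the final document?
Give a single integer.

Answer: 6

Derivation:
After op 1 (replace /zb/n 4): {"ktg":[79,91,23],"yl":{"ji":8,"ny":21,"pe":57},"zb":{"c":22,"ft":18,"n":4,"qdx":8},"zwr":[8,88,54]}
After op 2 (add /yl/kh 69): {"ktg":[79,91,23],"yl":{"ji":8,"kh":69,"ny":21,"pe":57},"zb":{"c":22,"ft":18,"n":4,"qdx":8},"zwr":[8,88,54]}
After op 3 (remove /zwr/0): {"ktg":[79,91,23],"yl":{"ji":8,"kh":69,"ny":21,"pe":57},"zb":{"c":22,"ft":18,"n":4,"qdx":8},"zwr":[88,54]}
After op 4 (replace /zb/n 93): {"ktg":[79,91,23],"yl":{"ji":8,"kh":69,"ny":21,"pe":57},"zb":{"c":22,"ft":18,"n":93,"qdx":8},"zwr":[88,54]}
After op 5 (remove /ktg/1): {"ktg":[79,23],"yl":{"ji":8,"kh":69,"ny":21,"pe":57},"zb":{"c":22,"ft":18,"n":93,"qdx":8},"zwr":[88,54]}
After op 6 (replace /yl/pe 3): {"ktg":[79,23],"yl":{"ji":8,"kh":69,"ny":21,"pe":3},"zb":{"c":22,"ft":18,"n":93,"qdx":8},"zwr":[88,54]}
After op 7 (replace /zb/qdx 83): {"ktg":[79,23],"yl":{"ji":8,"kh":69,"ny":21,"pe":3},"zb":{"c":22,"ft":18,"n":93,"qdx":83},"zwr":[88,54]}
After op 8 (replace /yl 55): {"ktg":[79,23],"yl":55,"zb":{"c":22,"ft":18,"n":93,"qdx":83},"zwr":[88,54]}
After op 9 (remove /ktg/1): {"ktg":[79],"yl":55,"zb":{"c":22,"ft":18,"n":93,"qdx":83},"zwr":[88,54]}
After op 10 (remove /zb/n): {"ktg":[79],"yl":55,"zb":{"c":22,"ft":18,"qdx":83},"zwr":[88,54]}
After op 11 (replace /ktg/0 81): {"ktg":[81],"yl":55,"zb":{"c":22,"ft":18,"qdx":83},"zwr":[88,54]}
After op 12 (add /zwr/1 46): {"ktg":[81],"yl":55,"zb":{"c":22,"ft":18,"qdx":83},"zwr":[88,46,54]}
After op 13 (add /zb/sg 69): {"ktg":[81],"yl":55,"zb":{"c":22,"ft":18,"qdx":83,"sg":69},"zwr":[88,46,54]}
After op 14 (replace /zwr/1 49): {"ktg":[81],"yl":55,"zb":{"c":22,"ft":18,"qdx":83,"sg":69},"zwr":[88,49,54]}
After op 15 (remove /zwr): {"ktg":[81],"yl":55,"zb":{"c":22,"ft":18,"qdx":83,"sg":69}}
After op 16 (add /ktg/0 73): {"ktg":[73,81],"yl":55,"zb":{"c":22,"ft":18,"qdx":83,"sg":69}}
After op 17 (add /zb/fe 80): {"ktg":[73,81],"yl":55,"zb":{"c":22,"fe":80,"ft":18,"qdx":83,"sg":69}}
After op 18 (add /zb/id 75): {"ktg":[73,81],"yl":55,"zb":{"c":22,"fe":80,"ft":18,"id":75,"qdx":83,"sg":69}}
After op 19 (add /ixx 75): {"ixx":75,"ktg":[73,81],"yl":55,"zb":{"c":22,"fe":80,"ft":18,"id":75,"qdx":83,"sg":69}}
After op 20 (add /ixx 94): {"ixx":94,"ktg":[73,81],"yl":55,"zb":{"c":22,"fe":80,"ft":18,"id":75,"qdx":83,"sg":69}}
After op 21 (replace /zb/fe 42): {"ixx":94,"ktg":[73,81],"yl":55,"zb":{"c":22,"fe":42,"ft":18,"id":75,"qdx":83,"sg":69}}
After op 22 (add /ktg/2 66): {"ixx":94,"ktg":[73,81,66],"yl":55,"zb":{"c":22,"fe":42,"ft":18,"id":75,"qdx":83,"sg":69}}
Size at path /zb: 6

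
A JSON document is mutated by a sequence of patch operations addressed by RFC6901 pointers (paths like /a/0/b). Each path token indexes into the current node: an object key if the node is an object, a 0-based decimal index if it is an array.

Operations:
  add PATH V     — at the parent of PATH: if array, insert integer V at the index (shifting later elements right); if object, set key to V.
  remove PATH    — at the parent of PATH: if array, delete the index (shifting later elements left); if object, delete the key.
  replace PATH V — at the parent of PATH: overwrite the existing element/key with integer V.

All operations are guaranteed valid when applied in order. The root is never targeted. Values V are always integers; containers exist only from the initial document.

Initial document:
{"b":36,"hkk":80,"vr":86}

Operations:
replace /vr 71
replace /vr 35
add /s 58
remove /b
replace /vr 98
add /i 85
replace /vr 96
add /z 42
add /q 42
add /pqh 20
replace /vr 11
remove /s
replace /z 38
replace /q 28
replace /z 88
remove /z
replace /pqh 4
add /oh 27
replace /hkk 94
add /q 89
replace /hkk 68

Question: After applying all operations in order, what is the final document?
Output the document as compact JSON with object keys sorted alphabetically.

Answer: {"hkk":68,"i":85,"oh":27,"pqh":4,"q":89,"vr":11}

Derivation:
After op 1 (replace /vr 71): {"b":36,"hkk":80,"vr":71}
After op 2 (replace /vr 35): {"b":36,"hkk":80,"vr":35}
After op 3 (add /s 58): {"b":36,"hkk":80,"s":58,"vr":35}
After op 4 (remove /b): {"hkk":80,"s":58,"vr":35}
After op 5 (replace /vr 98): {"hkk":80,"s":58,"vr":98}
After op 6 (add /i 85): {"hkk":80,"i":85,"s":58,"vr":98}
After op 7 (replace /vr 96): {"hkk":80,"i":85,"s":58,"vr":96}
After op 8 (add /z 42): {"hkk":80,"i":85,"s":58,"vr":96,"z":42}
After op 9 (add /q 42): {"hkk":80,"i":85,"q":42,"s":58,"vr":96,"z":42}
After op 10 (add /pqh 20): {"hkk":80,"i":85,"pqh":20,"q":42,"s":58,"vr":96,"z":42}
After op 11 (replace /vr 11): {"hkk":80,"i":85,"pqh":20,"q":42,"s":58,"vr":11,"z":42}
After op 12 (remove /s): {"hkk":80,"i":85,"pqh":20,"q":42,"vr":11,"z":42}
After op 13 (replace /z 38): {"hkk":80,"i":85,"pqh":20,"q":42,"vr":11,"z":38}
After op 14 (replace /q 28): {"hkk":80,"i":85,"pqh":20,"q":28,"vr":11,"z":38}
After op 15 (replace /z 88): {"hkk":80,"i":85,"pqh":20,"q":28,"vr":11,"z":88}
After op 16 (remove /z): {"hkk":80,"i":85,"pqh":20,"q":28,"vr":11}
After op 17 (replace /pqh 4): {"hkk":80,"i":85,"pqh":4,"q":28,"vr":11}
After op 18 (add /oh 27): {"hkk":80,"i":85,"oh":27,"pqh":4,"q":28,"vr":11}
After op 19 (replace /hkk 94): {"hkk":94,"i":85,"oh":27,"pqh":4,"q":28,"vr":11}
After op 20 (add /q 89): {"hkk":94,"i":85,"oh":27,"pqh":4,"q":89,"vr":11}
After op 21 (replace /hkk 68): {"hkk":68,"i":85,"oh":27,"pqh":4,"q":89,"vr":11}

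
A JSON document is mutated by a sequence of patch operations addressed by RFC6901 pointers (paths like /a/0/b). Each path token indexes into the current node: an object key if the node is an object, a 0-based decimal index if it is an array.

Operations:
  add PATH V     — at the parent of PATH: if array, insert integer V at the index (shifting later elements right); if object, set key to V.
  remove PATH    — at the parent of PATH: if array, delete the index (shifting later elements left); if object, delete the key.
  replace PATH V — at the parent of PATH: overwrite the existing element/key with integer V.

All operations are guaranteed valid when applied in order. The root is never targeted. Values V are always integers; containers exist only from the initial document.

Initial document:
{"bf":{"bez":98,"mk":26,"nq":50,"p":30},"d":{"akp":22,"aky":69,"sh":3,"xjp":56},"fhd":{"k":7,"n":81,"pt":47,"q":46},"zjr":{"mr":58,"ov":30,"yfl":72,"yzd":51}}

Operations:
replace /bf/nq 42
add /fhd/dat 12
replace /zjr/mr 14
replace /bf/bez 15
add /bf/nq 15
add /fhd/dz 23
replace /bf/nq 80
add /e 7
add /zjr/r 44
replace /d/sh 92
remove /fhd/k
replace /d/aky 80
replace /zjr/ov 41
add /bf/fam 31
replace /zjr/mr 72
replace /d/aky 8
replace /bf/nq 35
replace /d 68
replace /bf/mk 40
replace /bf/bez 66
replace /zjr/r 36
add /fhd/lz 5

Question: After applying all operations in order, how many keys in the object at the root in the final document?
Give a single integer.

After op 1 (replace /bf/nq 42): {"bf":{"bez":98,"mk":26,"nq":42,"p":30},"d":{"akp":22,"aky":69,"sh":3,"xjp":56},"fhd":{"k":7,"n":81,"pt":47,"q":46},"zjr":{"mr":58,"ov":30,"yfl":72,"yzd":51}}
After op 2 (add /fhd/dat 12): {"bf":{"bez":98,"mk":26,"nq":42,"p":30},"d":{"akp":22,"aky":69,"sh":3,"xjp":56},"fhd":{"dat":12,"k":7,"n":81,"pt":47,"q":46},"zjr":{"mr":58,"ov":30,"yfl":72,"yzd":51}}
After op 3 (replace /zjr/mr 14): {"bf":{"bez":98,"mk":26,"nq":42,"p":30},"d":{"akp":22,"aky":69,"sh":3,"xjp":56},"fhd":{"dat":12,"k":7,"n":81,"pt":47,"q":46},"zjr":{"mr":14,"ov":30,"yfl":72,"yzd":51}}
After op 4 (replace /bf/bez 15): {"bf":{"bez":15,"mk":26,"nq":42,"p":30},"d":{"akp":22,"aky":69,"sh":3,"xjp":56},"fhd":{"dat":12,"k":7,"n":81,"pt":47,"q":46},"zjr":{"mr":14,"ov":30,"yfl":72,"yzd":51}}
After op 5 (add /bf/nq 15): {"bf":{"bez":15,"mk":26,"nq":15,"p":30},"d":{"akp":22,"aky":69,"sh":3,"xjp":56},"fhd":{"dat":12,"k":7,"n":81,"pt":47,"q":46},"zjr":{"mr":14,"ov":30,"yfl":72,"yzd":51}}
After op 6 (add /fhd/dz 23): {"bf":{"bez":15,"mk":26,"nq":15,"p":30},"d":{"akp":22,"aky":69,"sh":3,"xjp":56},"fhd":{"dat":12,"dz":23,"k":7,"n":81,"pt":47,"q":46},"zjr":{"mr":14,"ov":30,"yfl":72,"yzd":51}}
After op 7 (replace /bf/nq 80): {"bf":{"bez":15,"mk":26,"nq":80,"p":30},"d":{"akp":22,"aky":69,"sh":3,"xjp":56},"fhd":{"dat":12,"dz":23,"k":7,"n":81,"pt":47,"q":46},"zjr":{"mr":14,"ov":30,"yfl":72,"yzd":51}}
After op 8 (add /e 7): {"bf":{"bez":15,"mk":26,"nq":80,"p":30},"d":{"akp":22,"aky":69,"sh":3,"xjp":56},"e":7,"fhd":{"dat":12,"dz":23,"k":7,"n":81,"pt":47,"q":46},"zjr":{"mr":14,"ov":30,"yfl":72,"yzd":51}}
After op 9 (add /zjr/r 44): {"bf":{"bez":15,"mk":26,"nq":80,"p":30},"d":{"akp":22,"aky":69,"sh":3,"xjp":56},"e":7,"fhd":{"dat":12,"dz":23,"k":7,"n":81,"pt":47,"q":46},"zjr":{"mr":14,"ov":30,"r":44,"yfl":72,"yzd":51}}
After op 10 (replace /d/sh 92): {"bf":{"bez":15,"mk":26,"nq":80,"p":30},"d":{"akp":22,"aky":69,"sh":92,"xjp":56},"e":7,"fhd":{"dat":12,"dz":23,"k":7,"n":81,"pt":47,"q":46},"zjr":{"mr":14,"ov":30,"r":44,"yfl":72,"yzd":51}}
After op 11 (remove /fhd/k): {"bf":{"bez":15,"mk":26,"nq":80,"p":30},"d":{"akp":22,"aky":69,"sh":92,"xjp":56},"e":7,"fhd":{"dat":12,"dz":23,"n":81,"pt":47,"q":46},"zjr":{"mr":14,"ov":30,"r":44,"yfl":72,"yzd":51}}
After op 12 (replace /d/aky 80): {"bf":{"bez":15,"mk":26,"nq":80,"p":30},"d":{"akp":22,"aky":80,"sh":92,"xjp":56},"e":7,"fhd":{"dat":12,"dz":23,"n":81,"pt":47,"q":46},"zjr":{"mr":14,"ov":30,"r":44,"yfl":72,"yzd":51}}
After op 13 (replace /zjr/ov 41): {"bf":{"bez":15,"mk":26,"nq":80,"p":30},"d":{"akp":22,"aky":80,"sh":92,"xjp":56},"e":7,"fhd":{"dat":12,"dz":23,"n":81,"pt":47,"q":46},"zjr":{"mr":14,"ov":41,"r":44,"yfl":72,"yzd":51}}
After op 14 (add /bf/fam 31): {"bf":{"bez":15,"fam":31,"mk":26,"nq":80,"p":30},"d":{"akp":22,"aky":80,"sh":92,"xjp":56},"e":7,"fhd":{"dat":12,"dz":23,"n":81,"pt":47,"q":46},"zjr":{"mr":14,"ov":41,"r":44,"yfl":72,"yzd":51}}
After op 15 (replace /zjr/mr 72): {"bf":{"bez":15,"fam":31,"mk":26,"nq":80,"p":30},"d":{"akp":22,"aky":80,"sh":92,"xjp":56},"e":7,"fhd":{"dat":12,"dz":23,"n":81,"pt":47,"q":46},"zjr":{"mr":72,"ov":41,"r":44,"yfl":72,"yzd":51}}
After op 16 (replace /d/aky 8): {"bf":{"bez":15,"fam":31,"mk":26,"nq":80,"p":30},"d":{"akp":22,"aky":8,"sh":92,"xjp":56},"e":7,"fhd":{"dat":12,"dz":23,"n":81,"pt":47,"q":46},"zjr":{"mr":72,"ov":41,"r":44,"yfl":72,"yzd":51}}
After op 17 (replace /bf/nq 35): {"bf":{"bez":15,"fam":31,"mk":26,"nq":35,"p":30},"d":{"akp":22,"aky":8,"sh":92,"xjp":56},"e":7,"fhd":{"dat":12,"dz":23,"n":81,"pt":47,"q":46},"zjr":{"mr":72,"ov":41,"r":44,"yfl":72,"yzd":51}}
After op 18 (replace /d 68): {"bf":{"bez":15,"fam":31,"mk":26,"nq":35,"p":30},"d":68,"e":7,"fhd":{"dat":12,"dz":23,"n":81,"pt":47,"q":46},"zjr":{"mr":72,"ov":41,"r":44,"yfl":72,"yzd":51}}
After op 19 (replace /bf/mk 40): {"bf":{"bez":15,"fam":31,"mk":40,"nq":35,"p":30},"d":68,"e":7,"fhd":{"dat":12,"dz":23,"n":81,"pt":47,"q":46},"zjr":{"mr":72,"ov":41,"r":44,"yfl":72,"yzd":51}}
After op 20 (replace /bf/bez 66): {"bf":{"bez":66,"fam":31,"mk":40,"nq":35,"p":30},"d":68,"e":7,"fhd":{"dat":12,"dz":23,"n":81,"pt":47,"q":46},"zjr":{"mr":72,"ov":41,"r":44,"yfl":72,"yzd":51}}
After op 21 (replace /zjr/r 36): {"bf":{"bez":66,"fam":31,"mk":40,"nq":35,"p":30},"d":68,"e":7,"fhd":{"dat":12,"dz":23,"n":81,"pt":47,"q":46},"zjr":{"mr":72,"ov":41,"r":36,"yfl":72,"yzd":51}}
After op 22 (add /fhd/lz 5): {"bf":{"bez":66,"fam":31,"mk":40,"nq":35,"p":30},"d":68,"e":7,"fhd":{"dat":12,"dz":23,"lz":5,"n":81,"pt":47,"q":46},"zjr":{"mr":72,"ov":41,"r":36,"yfl":72,"yzd":51}}
Size at the root: 5

Answer: 5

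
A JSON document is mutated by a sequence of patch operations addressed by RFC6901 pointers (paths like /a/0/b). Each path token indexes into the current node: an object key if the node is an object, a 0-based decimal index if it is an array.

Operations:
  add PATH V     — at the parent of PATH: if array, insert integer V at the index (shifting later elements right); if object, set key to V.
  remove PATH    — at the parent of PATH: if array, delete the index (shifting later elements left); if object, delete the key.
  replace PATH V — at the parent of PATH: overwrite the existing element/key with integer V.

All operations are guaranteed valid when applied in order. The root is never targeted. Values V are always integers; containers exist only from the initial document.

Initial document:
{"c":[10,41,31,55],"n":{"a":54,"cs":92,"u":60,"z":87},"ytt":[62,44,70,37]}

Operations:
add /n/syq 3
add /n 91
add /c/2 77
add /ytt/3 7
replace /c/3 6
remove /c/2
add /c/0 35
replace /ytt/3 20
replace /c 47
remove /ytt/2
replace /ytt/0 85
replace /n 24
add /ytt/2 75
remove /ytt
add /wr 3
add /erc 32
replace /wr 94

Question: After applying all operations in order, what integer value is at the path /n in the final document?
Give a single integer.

After op 1 (add /n/syq 3): {"c":[10,41,31,55],"n":{"a":54,"cs":92,"syq":3,"u":60,"z":87},"ytt":[62,44,70,37]}
After op 2 (add /n 91): {"c":[10,41,31,55],"n":91,"ytt":[62,44,70,37]}
After op 3 (add /c/2 77): {"c":[10,41,77,31,55],"n":91,"ytt":[62,44,70,37]}
After op 4 (add /ytt/3 7): {"c":[10,41,77,31,55],"n":91,"ytt":[62,44,70,7,37]}
After op 5 (replace /c/3 6): {"c":[10,41,77,6,55],"n":91,"ytt":[62,44,70,7,37]}
After op 6 (remove /c/2): {"c":[10,41,6,55],"n":91,"ytt":[62,44,70,7,37]}
After op 7 (add /c/0 35): {"c":[35,10,41,6,55],"n":91,"ytt":[62,44,70,7,37]}
After op 8 (replace /ytt/3 20): {"c":[35,10,41,6,55],"n":91,"ytt":[62,44,70,20,37]}
After op 9 (replace /c 47): {"c":47,"n":91,"ytt":[62,44,70,20,37]}
After op 10 (remove /ytt/2): {"c":47,"n":91,"ytt":[62,44,20,37]}
After op 11 (replace /ytt/0 85): {"c":47,"n":91,"ytt":[85,44,20,37]}
After op 12 (replace /n 24): {"c":47,"n":24,"ytt":[85,44,20,37]}
After op 13 (add /ytt/2 75): {"c":47,"n":24,"ytt":[85,44,75,20,37]}
After op 14 (remove /ytt): {"c":47,"n":24}
After op 15 (add /wr 3): {"c":47,"n":24,"wr":3}
After op 16 (add /erc 32): {"c":47,"erc":32,"n":24,"wr":3}
After op 17 (replace /wr 94): {"c":47,"erc":32,"n":24,"wr":94}
Value at /n: 24

Answer: 24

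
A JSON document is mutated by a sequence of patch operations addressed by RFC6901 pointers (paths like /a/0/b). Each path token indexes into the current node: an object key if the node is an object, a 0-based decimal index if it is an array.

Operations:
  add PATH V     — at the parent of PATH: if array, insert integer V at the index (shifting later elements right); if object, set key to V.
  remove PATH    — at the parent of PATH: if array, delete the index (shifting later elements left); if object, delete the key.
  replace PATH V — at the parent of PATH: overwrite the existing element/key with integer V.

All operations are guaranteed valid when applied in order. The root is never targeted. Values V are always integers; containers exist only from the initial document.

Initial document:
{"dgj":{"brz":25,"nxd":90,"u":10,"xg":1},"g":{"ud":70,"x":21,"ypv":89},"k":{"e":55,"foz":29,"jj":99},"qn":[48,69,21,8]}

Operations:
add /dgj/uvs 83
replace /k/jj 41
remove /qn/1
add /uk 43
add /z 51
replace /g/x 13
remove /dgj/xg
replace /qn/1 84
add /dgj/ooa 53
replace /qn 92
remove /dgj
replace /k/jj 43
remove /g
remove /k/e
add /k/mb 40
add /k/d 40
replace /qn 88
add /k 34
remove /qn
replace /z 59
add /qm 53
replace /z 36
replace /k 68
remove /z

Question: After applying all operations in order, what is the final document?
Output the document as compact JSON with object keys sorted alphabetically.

Answer: {"k":68,"qm":53,"uk":43}

Derivation:
After op 1 (add /dgj/uvs 83): {"dgj":{"brz":25,"nxd":90,"u":10,"uvs":83,"xg":1},"g":{"ud":70,"x":21,"ypv":89},"k":{"e":55,"foz":29,"jj":99},"qn":[48,69,21,8]}
After op 2 (replace /k/jj 41): {"dgj":{"brz":25,"nxd":90,"u":10,"uvs":83,"xg":1},"g":{"ud":70,"x":21,"ypv":89},"k":{"e":55,"foz":29,"jj":41},"qn":[48,69,21,8]}
After op 3 (remove /qn/1): {"dgj":{"brz":25,"nxd":90,"u":10,"uvs":83,"xg":1},"g":{"ud":70,"x":21,"ypv":89},"k":{"e":55,"foz":29,"jj":41},"qn":[48,21,8]}
After op 4 (add /uk 43): {"dgj":{"brz":25,"nxd":90,"u":10,"uvs":83,"xg":1},"g":{"ud":70,"x":21,"ypv":89},"k":{"e":55,"foz":29,"jj":41},"qn":[48,21,8],"uk":43}
After op 5 (add /z 51): {"dgj":{"brz":25,"nxd":90,"u":10,"uvs":83,"xg":1},"g":{"ud":70,"x":21,"ypv":89},"k":{"e":55,"foz":29,"jj":41},"qn":[48,21,8],"uk":43,"z":51}
After op 6 (replace /g/x 13): {"dgj":{"brz":25,"nxd":90,"u":10,"uvs":83,"xg":1},"g":{"ud":70,"x":13,"ypv":89},"k":{"e":55,"foz":29,"jj":41},"qn":[48,21,8],"uk":43,"z":51}
After op 7 (remove /dgj/xg): {"dgj":{"brz":25,"nxd":90,"u":10,"uvs":83},"g":{"ud":70,"x":13,"ypv":89},"k":{"e":55,"foz":29,"jj":41},"qn":[48,21,8],"uk":43,"z":51}
After op 8 (replace /qn/1 84): {"dgj":{"brz":25,"nxd":90,"u":10,"uvs":83},"g":{"ud":70,"x":13,"ypv":89},"k":{"e":55,"foz":29,"jj":41},"qn":[48,84,8],"uk":43,"z":51}
After op 9 (add /dgj/ooa 53): {"dgj":{"brz":25,"nxd":90,"ooa":53,"u":10,"uvs":83},"g":{"ud":70,"x":13,"ypv":89},"k":{"e":55,"foz":29,"jj":41},"qn":[48,84,8],"uk":43,"z":51}
After op 10 (replace /qn 92): {"dgj":{"brz":25,"nxd":90,"ooa":53,"u":10,"uvs":83},"g":{"ud":70,"x":13,"ypv":89},"k":{"e":55,"foz":29,"jj":41},"qn":92,"uk":43,"z":51}
After op 11 (remove /dgj): {"g":{"ud":70,"x":13,"ypv":89},"k":{"e":55,"foz":29,"jj":41},"qn":92,"uk":43,"z":51}
After op 12 (replace /k/jj 43): {"g":{"ud":70,"x":13,"ypv":89},"k":{"e":55,"foz":29,"jj":43},"qn":92,"uk":43,"z":51}
After op 13 (remove /g): {"k":{"e":55,"foz":29,"jj":43},"qn":92,"uk":43,"z":51}
After op 14 (remove /k/e): {"k":{"foz":29,"jj":43},"qn":92,"uk":43,"z":51}
After op 15 (add /k/mb 40): {"k":{"foz":29,"jj":43,"mb":40},"qn":92,"uk":43,"z":51}
After op 16 (add /k/d 40): {"k":{"d":40,"foz":29,"jj":43,"mb":40},"qn":92,"uk":43,"z":51}
After op 17 (replace /qn 88): {"k":{"d":40,"foz":29,"jj":43,"mb":40},"qn":88,"uk":43,"z":51}
After op 18 (add /k 34): {"k":34,"qn":88,"uk":43,"z":51}
After op 19 (remove /qn): {"k":34,"uk":43,"z":51}
After op 20 (replace /z 59): {"k":34,"uk":43,"z":59}
After op 21 (add /qm 53): {"k":34,"qm":53,"uk":43,"z":59}
After op 22 (replace /z 36): {"k":34,"qm":53,"uk":43,"z":36}
After op 23 (replace /k 68): {"k":68,"qm":53,"uk":43,"z":36}
After op 24 (remove /z): {"k":68,"qm":53,"uk":43}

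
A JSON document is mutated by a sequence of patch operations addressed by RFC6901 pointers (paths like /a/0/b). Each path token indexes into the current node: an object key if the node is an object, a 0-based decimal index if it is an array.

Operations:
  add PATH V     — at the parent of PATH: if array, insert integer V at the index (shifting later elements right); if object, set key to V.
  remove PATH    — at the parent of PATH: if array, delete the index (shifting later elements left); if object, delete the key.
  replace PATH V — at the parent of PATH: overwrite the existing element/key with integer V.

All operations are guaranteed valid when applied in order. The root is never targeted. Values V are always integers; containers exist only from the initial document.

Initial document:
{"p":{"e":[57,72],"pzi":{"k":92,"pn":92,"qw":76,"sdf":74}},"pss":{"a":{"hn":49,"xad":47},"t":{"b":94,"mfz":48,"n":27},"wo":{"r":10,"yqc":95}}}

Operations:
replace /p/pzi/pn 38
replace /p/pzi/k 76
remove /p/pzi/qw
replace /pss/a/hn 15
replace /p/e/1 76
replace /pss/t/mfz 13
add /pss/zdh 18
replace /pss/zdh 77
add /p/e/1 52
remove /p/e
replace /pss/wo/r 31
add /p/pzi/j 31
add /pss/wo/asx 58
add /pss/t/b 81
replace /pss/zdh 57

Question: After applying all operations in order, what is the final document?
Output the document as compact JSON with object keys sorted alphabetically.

Answer: {"p":{"pzi":{"j":31,"k":76,"pn":38,"sdf":74}},"pss":{"a":{"hn":15,"xad":47},"t":{"b":81,"mfz":13,"n":27},"wo":{"asx":58,"r":31,"yqc":95},"zdh":57}}

Derivation:
After op 1 (replace /p/pzi/pn 38): {"p":{"e":[57,72],"pzi":{"k":92,"pn":38,"qw":76,"sdf":74}},"pss":{"a":{"hn":49,"xad":47},"t":{"b":94,"mfz":48,"n":27},"wo":{"r":10,"yqc":95}}}
After op 2 (replace /p/pzi/k 76): {"p":{"e":[57,72],"pzi":{"k":76,"pn":38,"qw":76,"sdf":74}},"pss":{"a":{"hn":49,"xad":47},"t":{"b":94,"mfz":48,"n":27},"wo":{"r":10,"yqc":95}}}
After op 3 (remove /p/pzi/qw): {"p":{"e":[57,72],"pzi":{"k":76,"pn":38,"sdf":74}},"pss":{"a":{"hn":49,"xad":47},"t":{"b":94,"mfz":48,"n":27},"wo":{"r":10,"yqc":95}}}
After op 4 (replace /pss/a/hn 15): {"p":{"e":[57,72],"pzi":{"k":76,"pn":38,"sdf":74}},"pss":{"a":{"hn":15,"xad":47},"t":{"b":94,"mfz":48,"n":27},"wo":{"r":10,"yqc":95}}}
After op 5 (replace /p/e/1 76): {"p":{"e":[57,76],"pzi":{"k":76,"pn":38,"sdf":74}},"pss":{"a":{"hn":15,"xad":47},"t":{"b":94,"mfz":48,"n":27},"wo":{"r":10,"yqc":95}}}
After op 6 (replace /pss/t/mfz 13): {"p":{"e":[57,76],"pzi":{"k":76,"pn":38,"sdf":74}},"pss":{"a":{"hn":15,"xad":47},"t":{"b":94,"mfz":13,"n":27},"wo":{"r":10,"yqc":95}}}
After op 7 (add /pss/zdh 18): {"p":{"e":[57,76],"pzi":{"k":76,"pn":38,"sdf":74}},"pss":{"a":{"hn":15,"xad":47},"t":{"b":94,"mfz":13,"n":27},"wo":{"r":10,"yqc":95},"zdh":18}}
After op 8 (replace /pss/zdh 77): {"p":{"e":[57,76],"pzi":{"k":76,"pn":38,"sdf":74}},"pss":{"a":{"hn":15,"xad":47},"t":{"b":94,"mfz":13,"n":27},"wo":{"r":10,"yqc":95},"zdh":77}}
After op 9 (add /p/e/1 52): {"p":{"e":[57,52,76],"pzi":{"k":76,"pn":38,"sdf":74}},"pss":{"a":{"hn":15,"xad":47},"t":{"b":94,"mfz":13,"n":27},"wo":{"r":10,"yqc":95},"zdh":77}}
After op 10 (remove /p/e): {"p":{"pzi":{"k":76,"pn":38,"sdf":74}},"pss":{"a":{"hn":15,"xad":47},"t":{"b":94,"mfz":13,"n":27},"wo":{"r":10,"yqc":95},"zdh":77}}
After op 11 (replace /pss/wo/r 31): {"p":{"pzi":{"k":76,"pn":38,"sdf":74}},"pss":{"a":{"hn":15,"xad":47},"t":{"b":94,"mfz":13,"n":27},"wo":{"r":31,"yqc":95},"zdh":77}}
After op 12 (add /p/pzi/j 31): {"p":{"pzi":{"j":31,"k":76,"pn":38,"sdf":74}},"pss":{"a":{"hn":15,"xad":47},"t":{"b":94,"mfz":13,"n":27},"wo":{"r":31,"yqc":95},"zdh":77}}
After op 13 (add /pss/wo/asx 58): {"p":{"pzi":{"j":31,"k":76,"pn":38,"sdf":74}},"pss":{"a":{"hn":15,"xad":47},"t":{"b":94,"mfz":13,"n":27},"wo":{"asx":58,"r":31,"yqc":95},"zdh":77}}
After op 14 (add /pss/t/b 81): {"p":{"pzi":{"j":31,"k":76,"pn":38,"sdf":74}},"pss":{"a":{"hn":15,"xad":47},"t":{"b":81,"mfz":13,"n":27},"wo":{"asx":58,"r":31,"yqc":95},"zdh":77}}
After op 15 (replace /pss/zdh 57): {"p":{"pzi":{"j":31,"k":76,"pn":38,"sdf":74}},"pss":{"a":{"hn":15,"xad":47},"t":{"b":81,"mfz":13,"n":27},"wo":{"asx":58,"r":31,"yqc":95},"zdh":57}}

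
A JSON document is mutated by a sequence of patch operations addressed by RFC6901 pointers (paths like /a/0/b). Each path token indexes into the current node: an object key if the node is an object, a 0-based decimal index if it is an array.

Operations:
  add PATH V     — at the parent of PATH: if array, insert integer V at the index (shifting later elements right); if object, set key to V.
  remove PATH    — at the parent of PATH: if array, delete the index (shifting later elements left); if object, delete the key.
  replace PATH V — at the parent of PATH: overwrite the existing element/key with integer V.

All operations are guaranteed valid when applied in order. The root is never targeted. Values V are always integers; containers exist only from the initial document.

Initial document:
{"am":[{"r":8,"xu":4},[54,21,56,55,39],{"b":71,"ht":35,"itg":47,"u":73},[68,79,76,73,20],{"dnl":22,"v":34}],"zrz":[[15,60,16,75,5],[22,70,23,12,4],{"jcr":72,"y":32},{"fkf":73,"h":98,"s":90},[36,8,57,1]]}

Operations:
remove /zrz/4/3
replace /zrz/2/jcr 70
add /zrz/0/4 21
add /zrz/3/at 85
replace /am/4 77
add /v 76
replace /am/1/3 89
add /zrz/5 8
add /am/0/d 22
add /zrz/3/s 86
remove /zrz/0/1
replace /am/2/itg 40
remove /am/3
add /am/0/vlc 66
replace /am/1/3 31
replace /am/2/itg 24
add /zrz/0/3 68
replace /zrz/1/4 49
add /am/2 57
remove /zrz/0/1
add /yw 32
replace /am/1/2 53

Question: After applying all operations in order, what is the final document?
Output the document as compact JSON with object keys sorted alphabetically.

Answer: {"am":[{"d":22,"r":8,"vlc":66,"xu":4},[54,21,53,31,39],57,{"b":71,"ht":35,"itg":24,"u":73},77],"v":76,"yw":32,"zrz":[[15,75,68,21,5],[22,70,23,12,49],{"jcr":70,"y":32},{"at":85,"fkf":73,"h":98,"s":86},[36,8,57],8]}

Derivation:
After op 1 (remove /zrz/4/3): {"am":[{"r":8,"xu":4},[54,21,56,55,39],{"b":71,"ht":35,"itg":47,"u":73},[68,79,76,73,20],{"dnl":22,"v":34}],"zrz":[[15,60,16,75,5],[22,70,23,12,4],{"jcr":72,"y":32},{"fkf":73,"h":98,"s":90},[36,8,57]]}
After op 2 (replace /zrz/2/jcr 70): {"am":[{"r":8,"xu":4},[54,21,56,55,39],{"b":71,"ht":35,"itg":47,"u":73},[68,79,76,73,20],{"dnl":22,"v":34}],"zrz":[[15,60,16,75,5],[22,70,23,12,4],{"jcr":70,"y":32},{"fkf":73,"h":98,"s":90},[36,8,57]]}
After op 3 (add /zrz/0/4 21): {"am":[{"r":8,"xu":4},[54,21,56,55,39],{"b":71,"ht":35,"itg":47,"u":73},[68,79,76,73,20],{"dnl":22,"v":34}],"zrz":[[15,60,16,75,21,5],[22,70,23,12,4],{"jcr":70,"y":32},{"fkf":73,"h":98,"s":90},[36,8,57]]}
After op 4 (add /zrz/3/at 85): {"am":[{"r":8,"xu":4},[54,21,56,55,39],{"b":71,"ht":35,"itg":47,"u":73},[68,79,76,73,20],{"dnl":22,"v":34}],"zrz":[[15,60,16,75,21,5],[22,70,23,12,4],{"jcr":70,"y":32},{"at":85,"fkf":73,"h":98,"s":90},[36,8,57]]}
After op 5 (replace /am/4 77): {"am":[{"r":8,"xu":4},[54,21,56,55,39],{"b":71,"ht":35,"itg":47,"u":73},[68,79,76,73,20],77],"zrz":[[15,60,16,75,21,5],[22,70,23,12,4],{"jcr":70,"y":32},{"at":85,"fkf":73,"h":98,"s":90},[36,8,57]]}
After op 6 (add /v 76): {"am":[{"r":8,"xu":4},[54,21,56,55,39],{"b":71,"ht":35,"itg":47,"u":73},[68,79,76,73,20],77],"v":76,"zrz":[[15,60,16,75,21,5],[22,70,23,12,4],{"jcr":70,"y":32},{"at":85,"fkf":73,"h":98,"s":90},[36,8,57]]}
After op 7 (replace /am/1/3 89): {"am":[{"r":8,"xu":4},[54,21,56,89,39],{"b":71,"ht":35,"itg":47,"u":73},[68,79,76,73,20],77],"v":76,"zrz":[[15,60,16,75,21,5],[22,70,23,12,4],{"jcr":70,"y":32},{"at":85,"fkf":73,"h":98,"s":90},[36,8,57]]}
After op 8 (add /zrz/5 8): {"am":[{"r":8,"xu":4},[54,21,56,89,39],{"b":71,"ht":35,"itg":47,"u":73},[68,79,76,73,20],77],"v":76,"zrz":[[15,60,16,75,21,5],[22,70,23,12,4],{"jcr":70,"y":32},{"at":85,"fkf":73,"h":98,"s":90},[36,8,57],8]}
After op 9 (add /am/0/d 22): {"am":[{"d":22,"r":8,"xu":4},[54,21,56,89,39],{"b":71,"ht":35,"itg":47,"u":73},[68,79,76,73,20],77],"v":76,"zrz":[[15,60,16,75,21,5],[22,70,23,12,4],{"jcr":70,"y":32},{"at":85,"fkf":73,"h":98,"s":90},[36,8,57],8]}
After op 10 (add /zrz/3/s 86): {"am":[{"d":22,"r":8,"xu":4},[54,21,56,89,39],{"b":71,"ht":35,"itg":47,"u":73},[68,79,76,73,20],77],"v":76,"zrz":[[15,60,16,75,21,5],[22,70,23,12,4],{"jcr":70,"y":32},{"at":85,"fkf":73,"h":98,"s":86},[36,8,57],8]}
After op 11 (remove /zrz/0/1): {"am":[{"d":22,"r":8,"xu":4},[54,21,56,89,39],{"b":71,"ht":35,"itg":47,"u":73},[68,79,76,73,20],77],"v":76,"zrz":[[15,16,75,21,5],[22,70,23,12,4],{"jcr":70,"y":32},{"at":85,"fkf":73,"h":98,"s":86},[36,8,57],8]}
After op 12 (replace /am/2/itg 40): {"am":[{"d":22,"r":8,"xu":4},[54,21,56,89,39],{"b":71,"ht":35,"itg":40,"u":73},[68,79,76,73,20],77],"v":76,"zrz":[[15,16,75,21,5],[22,70,23,12,4],{"jcr":70,"y":32},{"at":85,"fkf":73,"h":98,"s":86},[36,8,57],8]}
After op 13 (remove /am/3): {"am":[{"d":22,"r":8,"xu":4},[54,21,56,89,39],{"b":71,"ht":35,"itg":40,"u":73},77],"v":76,"zrz":[[15,16,75,21,5],[22,70,23,12,4],{"jcr":70,"y":32},{"at":85,"fkf":73,"h":98,"s":86},[36,8,57],8]}
After op 14 (add /am/0/vlc 66): {"am":[{"d":22,"r":8,"vlc":66,"xu":4},[54,21,56,89,39],{"b":71,"ht":35,"itg":40,"u":73},77],"v":76,"zrz":[[15,16,75,21,5],[22,70,23,12,4],{"jcr":70,"y":32},{"at":85,"fkf":73,"h":98,"s":86},[36,8,57],8]}
After op 15 (replace /am/1/3 31): {"am":[{"d":22,"r":8,"vlc":66,"xu":4},[54,21,56,31,39],{"b":71,"ht":35,"itg":40,"u":73},77],"v":76,"zrz":[[15,16,75,21,5],[22,70,23,12,4],{"jcr":70,"y":32},{"at":85,"fkf":73,"h":98,"s":86},[36,8,57],8]}
After op 16 (replace /am/2/itg 24): {"am":[{"d":22,"r":8,"vlc":66,"xu":4},[54,21,56,31,39],{"b":71,"ht":35,"itg":24,"u":73},77],"v":76,"zrz":[[15,16,75,21,5],[22,70,23,12,4],{"jcr":70,"y":32},{"at":85,"fkf":73,"h":98,"s":86},[36,8,57],8]}
After op 17 (add /zrz/0/3 68): {"am":[{"d":22,"r":8,"vlc":66,"xu":4},[54,21,56,31,39],{"b":71,"ht":35,"itg":24,"u":73},77],"v":76,"zrz":[[15,16,75,68,21,5],[22,70,23,12,4],{"jcr":70,"y":32},{"at":85,"fkf":73,"h":98,"s":86},[36,8,57],8]}
After op 18 (replace /zrz/1/4 49): {"am":[{"d":22,"r":8,"vlc":66,"xu":4},[54,21,56,31,39],{"b":71,"ht":35,"itg":24,"u":73},77],"v":76,"zrz":[[15,16,75,68,21,5],[22,70,23,12,49],{"jcr":70,"y":32},{"at":85,"fkf":73,"h":98,"s":86},[36,8,57],8]}
After op 19 (add /am/2 57): {"am":[{"d":22,"r":8,"vlc":66,"xu":4},[54,21,56,31,39],57,{"b":71,"ht":35,"itg":24,"u":73},77],"v":76,"zrz":[[15,16,75,68,21,5],[22,70,23,12,49],{"jcr":70,"y":32},{"at":85,"fkf":73,"h":98,"s":86},[36,8,57],8]}
After op 20 (remove /zrz/0/1): {"am":[{"d":22,"r":8,"vlc":66,"xu":4},[54,21,56,31,39],57,{"b":71,"ht":35,"itg":24,"u":73},77],"v":76,"zrz":[[15,75,68,21,5],[22,70,23,12,49],{"jcr":70,"y":32},{"at":85,"fkf":73,"h":98,"s":86},[36,8,57],8]}
After op 21 (add /yw 32): {"am":[{"d":22,"r":8,"vlc":66,"xu":4},[54,21,56,31,39],57,{"b":71,"ht":35,"itg":24,"u":73},77],"v":76,"yw":32,"zrz":[[15,75,68,21,5],[22,70,23,12,49],{"jcr":70,"y":32},{"at":85,"fkf":73,"h":98,"s":86},[36,8,57],8]}
After op 22 (replace /am/1/2 53): {"am":[{"d":22,"r":8,"vlc":66,"xu":4},[54,21,53,31,39],57,{"b":71,"ht":35,"itg":24,"u":73},77],"v":76,"yw":32,"zrz":[[15,75,68,21,5],[22,70,23,12,49],{"jcr":70,"y":32},{"at":85,"fkf":73,"h":98,"s":86},[36,8,57],8]}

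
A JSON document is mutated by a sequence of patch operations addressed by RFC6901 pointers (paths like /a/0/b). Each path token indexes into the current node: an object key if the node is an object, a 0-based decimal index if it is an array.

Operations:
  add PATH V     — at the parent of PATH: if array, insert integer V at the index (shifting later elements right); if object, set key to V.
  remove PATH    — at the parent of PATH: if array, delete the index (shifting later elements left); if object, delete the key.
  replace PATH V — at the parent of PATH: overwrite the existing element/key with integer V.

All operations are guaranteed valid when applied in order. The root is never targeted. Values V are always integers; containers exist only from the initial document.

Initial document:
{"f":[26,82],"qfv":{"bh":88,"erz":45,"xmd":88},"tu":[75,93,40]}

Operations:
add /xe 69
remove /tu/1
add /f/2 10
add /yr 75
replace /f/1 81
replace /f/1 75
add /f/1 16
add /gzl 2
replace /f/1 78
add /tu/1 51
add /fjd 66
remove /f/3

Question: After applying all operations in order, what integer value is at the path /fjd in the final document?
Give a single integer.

After op 1 (add /xe 69): {"f":[26,82],"qfv":{"bh":88,"erz":45,"xmd":88},"tu":[75,93,40],"xe":69}
After op 2 (remove /tu/1): {"f":[26,82],"qfv":{"bh":88,"erz":45,"xmd":88},"tu":[75,40],"xe":69}
After op 3 (add /f/2 10): {"f":[26,82,10],"qfv":{"bh":88,"erz":45,"xmd":88},"tu":[75,40],"xe":69}
After op 4 (add /yr 75): {"f":[26,82,10],"qfv":{"bh":88,"erz":45,"xmd":88},"tu":[75,40],"xe":69,"yr":75}
After op 5 (replace /f/1 81): {"f":[26,81,10],"qfv":{"bh":88,"erz":45,"xmd":88},"tu":[75,40],"xe":69,"yr":75}
After op 6 (replace /f/1 75): {"f":[26,75,10],"qfv":{"bh":88,"erz":45,"xmd":88},"tu":[75,40],"xe":69,"yr":75}
After op 7 (add /f/1 16): {"f":[26,16,75,10],"qfv":{"bh":88,"erz":45,"xmd":88},"tu":[75,40],"xe":69,"yr":75}
After op 8 (add /gzl 2): {"f":[26,16,75,10],"gzl":2,"qfv":{"bh":88,"erz":45,"xmd":88},"tu":[75,40],"xe":69,"yr":75}
After op 9 (replace /f/1 78): {"f":[26,78,75,10],"gzl":2,"qfv":{"bh":88,"erz":45,"xmd":88},"tu":[75,40],"xe":69,"yr":75}
After op 10 (add /tu/1 51): {"f":[26,78,75,10],"gzl":2,"qfv":{"bh":88,"erz":45,"xmd":88},"tu":[75,51,40],"xe":69,"yr":75}
After op 11 (add /fjd 66): {"f":[26,78,75,10],"fjd":66,"gzl":2,"qfv":{"bh":88,"erz":45,"xmd":88},"tu":[75,51,40],"xe":69,"yr":75}
After op 12 (remove /f/3): {"f":[26,78,75],"fjd":66,"gzl":2,"qfv":{"bh":88,"erz":45,"xmd":88},"tu":[75,51,40],"xe":69,"yr":75}
Value at /fjd: 66

Answer: 66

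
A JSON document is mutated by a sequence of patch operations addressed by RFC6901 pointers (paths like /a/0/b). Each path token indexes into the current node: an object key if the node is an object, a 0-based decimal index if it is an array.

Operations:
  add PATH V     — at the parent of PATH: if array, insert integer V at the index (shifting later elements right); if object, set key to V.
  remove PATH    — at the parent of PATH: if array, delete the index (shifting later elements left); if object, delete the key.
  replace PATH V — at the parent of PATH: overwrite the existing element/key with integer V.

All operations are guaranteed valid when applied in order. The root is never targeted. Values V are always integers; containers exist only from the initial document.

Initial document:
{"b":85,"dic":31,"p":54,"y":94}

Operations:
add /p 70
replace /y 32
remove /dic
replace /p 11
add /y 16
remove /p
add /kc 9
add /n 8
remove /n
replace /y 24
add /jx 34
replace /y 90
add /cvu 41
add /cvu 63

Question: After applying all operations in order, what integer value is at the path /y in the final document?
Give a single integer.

Answer: 90

Derivation:
After op 1 (add /p 70): {"b":85,"dic":31,"p":70,"y":94}
After op 2 (replace /y 32): {"b":85,"dic":31,"p":70,"y":32}
After op 3 (remove /dic): {"b":85,"p":70,"y":32}
After op 4 (replace /p 11): {"b":85,"p":11,"y":32}
After op 5 (add /y 16): {"b":85,"p":11,"y":16}
After op 6 (remove /p): {"b":85,"y":16}
After op 7 (add /kc 9): {"b":85,"kc":9,"y":16}
After op 8 (add /n 8): {"b":85,"kc":9,"n":8,"y":16}
After op 9 (remove /n): {"b":85,"kc":9,"y":16}
After op 10 (replace /y 24): {"b":85,"kc":9,"y":24}
After op 11 (add /jx 34): {"b":85,"jx":34,"kc":9,"y":24}
After op 12 (replace /y 90): {"b":85,"jx":34,"kc":9,"y":90}
After op 13 (add /cvu 41): {"b":85,"cvu":41,"jx":34,"kc":9,"y":90}
After op 14 (add /cvu 63): {"b":85,"cvu":63,"jx":34,"kc":9,"y":90}
Value at /y: 90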